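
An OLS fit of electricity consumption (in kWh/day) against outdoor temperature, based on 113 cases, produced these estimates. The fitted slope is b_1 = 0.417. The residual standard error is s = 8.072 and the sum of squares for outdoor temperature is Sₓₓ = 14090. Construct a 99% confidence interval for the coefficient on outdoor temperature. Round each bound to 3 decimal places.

(0.239, 0.595)

SE(b_1) = s/√Sₓₓ = 8.072/√14090 = 0.0680026.
df = n − 2 = 111.
t* = t_{0.005, 111} = 2.620849.
Margin = t* × SE = 2.620849 × 0.0680026 = 0.17822.
CI: 0.417 ± 0.17822 → (0.239, 0.595).
With 99% confidence, each one-unit increase in outdoor temperature is associated with a change of between 0.239 and 0.595 kWh/day in electricity consumption.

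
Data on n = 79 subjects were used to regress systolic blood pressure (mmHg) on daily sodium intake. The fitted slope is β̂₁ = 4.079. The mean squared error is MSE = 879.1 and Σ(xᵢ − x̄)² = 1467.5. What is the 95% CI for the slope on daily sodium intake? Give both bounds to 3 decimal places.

SE(β̂₁) = √(MSE/Sₓₓ) = √(879.1/1467.5) = 0.773981.
df = n − 2 = 77.
t* = t_{0.025, 77} = 1.991254.
Margin = t* × SE = 1.991254 × 0.773981 = 1.54119.
CI: 4.079 ± 1.54119 → (2.538, 5.620).
With 95% confidence, each one-unit increase in daily sodium intake is associated with a change of between 2.538 and 5.620 mmHg in systolic blood pressure.

(2.538, 5.620)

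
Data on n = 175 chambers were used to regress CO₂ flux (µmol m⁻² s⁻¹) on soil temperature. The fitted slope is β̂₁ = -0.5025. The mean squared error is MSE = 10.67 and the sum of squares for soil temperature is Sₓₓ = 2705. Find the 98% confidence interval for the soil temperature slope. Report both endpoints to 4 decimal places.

(-0.6500, -0.3550)

SE(β̂₁) = √(MSE/Sₓₓ) = √(10.67/2705) = 0.0628056.
df = n − 2 = 173.
t* = t_{0.01, 173} = 2.348096.
Margin = t* × SE = 2.348096 × 0.0628056 = 0.147474.
CI: -0.5025 ± 0.147474 → (-0.6500, -0.3550).
With 98% confidence, each one-unit increase in soil temperature is associated with a change of between -0.6500 and -0.3550 µmol m⁻² s⁻¹ in CO₂ flux.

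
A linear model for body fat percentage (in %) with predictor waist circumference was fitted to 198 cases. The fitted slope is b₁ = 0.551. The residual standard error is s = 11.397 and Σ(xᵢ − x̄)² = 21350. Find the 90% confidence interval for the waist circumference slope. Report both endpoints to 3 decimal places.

SE(b₁) = s/√Sₓₓ = 11.397/√21350 = 0.0779995.
df = n − 2 = 196.
t* = t_{0.05, 196} = 1.652665.
Margin = t* × SE = 1.652665 × 0.0779995 = 0.12891.
CI: 0.551 ± 0.12891 → (0.422, 0.680).
With 90% confidence, each one-unit increase in waist circumference is associated with a change of between 0.422 and 0.680 % in body fat percentage.

(0.422, 0.680)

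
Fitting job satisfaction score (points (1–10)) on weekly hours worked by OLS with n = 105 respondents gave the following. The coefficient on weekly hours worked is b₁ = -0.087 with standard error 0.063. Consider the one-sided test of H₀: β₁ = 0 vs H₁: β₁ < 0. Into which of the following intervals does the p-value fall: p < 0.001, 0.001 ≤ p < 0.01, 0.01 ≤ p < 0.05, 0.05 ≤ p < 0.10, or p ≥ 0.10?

t = -0.087 / 0.063 = -1.381.
df = n − 2 = 105 − 2 = 103.
One-sided p = P(T_{103} < t) ≈ 0.0851.
So 0.05 ≤ p < 0.10.

0.05 ≤ p < 0.10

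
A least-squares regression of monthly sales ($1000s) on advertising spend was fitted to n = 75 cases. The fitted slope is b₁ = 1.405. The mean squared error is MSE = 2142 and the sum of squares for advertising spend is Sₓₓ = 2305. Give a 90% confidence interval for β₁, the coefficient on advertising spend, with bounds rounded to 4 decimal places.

(-0.2010, 3.0110)

SE(b₁) = √(MSE/Sₓₓ) = √(2142/2305) = 0.963994.
df = n − 2 = 73.
t* = t_{0.05, 73} = 1.665996.
Margin = t* × SE = 1.665996 × 0.963994 = 1.606010.
CI: 1.405 ± 1.606010 → (-0.2010, 3.0110).
With 90% confidence, each one-unit increase in advertising spend is associated with a change of between -0.2010 and 3.0110 $1000s in monthly sales.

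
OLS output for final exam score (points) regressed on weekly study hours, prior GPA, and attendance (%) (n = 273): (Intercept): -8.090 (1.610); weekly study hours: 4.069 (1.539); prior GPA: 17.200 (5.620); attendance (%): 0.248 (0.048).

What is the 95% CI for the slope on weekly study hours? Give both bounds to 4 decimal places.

(1.0390, 7.0990)

Read off: b = 4.069, SE = 1.539 for weekly study hours.
df = n − k − 1 = 273 − 3 − 1 = 269.
t* = t_{0.025, 269} = 1.968822.
Margin = t* × SE = 1.968822 × 1.539 = 3.030017.
CI: 4.069 ± 3.030017 → (1.0390, 7.0990).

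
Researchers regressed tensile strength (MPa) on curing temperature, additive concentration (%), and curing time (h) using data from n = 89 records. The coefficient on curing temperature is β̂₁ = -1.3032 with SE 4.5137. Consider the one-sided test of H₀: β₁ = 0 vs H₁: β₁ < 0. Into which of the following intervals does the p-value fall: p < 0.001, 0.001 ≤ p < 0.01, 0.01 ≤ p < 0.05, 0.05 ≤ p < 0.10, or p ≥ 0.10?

t = -1.3032 / 4.5137 = -0.289.
df = n − k − 1 = 89 − 3 − 1 = 85.
One-sided p = P(T_{85} < t) ≈ 0.3867.
So p ≥ 0.10.

p ≥ 0.10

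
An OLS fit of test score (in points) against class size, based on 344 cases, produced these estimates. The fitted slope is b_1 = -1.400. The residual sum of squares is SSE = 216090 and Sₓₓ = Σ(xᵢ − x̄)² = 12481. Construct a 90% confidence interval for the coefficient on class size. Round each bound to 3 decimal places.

(-1.771, -1.029)

MSE = SSE/(n − 2) = 216090/342 = 631.842.
SE(b_1) = √(MSE/Sₓₓ) = √(631.842/12481) = 0.224998.
df = n − 2 = 342.
t* = t_{0.05, 342} = 1.649321.
Margin = t* × SE = 1.649321 × 0.224998 = 0.37109.
CI: -1.400 ± 0.37109 → (-1.771, -1.029).
With 90% confidence, each one-unit increase in class size is associated with a change of between -1.771 and -1.029 points in test score.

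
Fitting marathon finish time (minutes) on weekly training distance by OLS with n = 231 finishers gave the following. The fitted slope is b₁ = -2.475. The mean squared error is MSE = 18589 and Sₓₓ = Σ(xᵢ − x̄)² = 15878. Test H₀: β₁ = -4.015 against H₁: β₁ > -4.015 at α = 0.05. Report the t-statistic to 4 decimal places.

SE(b₁) = √(MSE/Sₓₓ) = √(18589/15878) = 1.08201.
t = (-2.475 − (-4.015)) / 1.08201 = 1.4233.
df = n − 2 = 229.
One-sided p ≈ 0.0780, which is ≥ 0.05, so fail to reject H₀.
The data do not give significant evidence that the true slope on weekly training distance exceeds -4.015 minutes per unit.

t = 1.4233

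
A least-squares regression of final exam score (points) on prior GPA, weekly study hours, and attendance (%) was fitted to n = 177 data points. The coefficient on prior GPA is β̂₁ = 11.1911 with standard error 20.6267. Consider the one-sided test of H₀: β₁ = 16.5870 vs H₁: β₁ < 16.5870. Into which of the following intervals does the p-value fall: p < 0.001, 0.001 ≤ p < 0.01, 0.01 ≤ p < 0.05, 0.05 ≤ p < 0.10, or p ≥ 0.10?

t = (11.1911 − 16.5870) / 20.6267 = -0.262.
df = n − k − 1 = 177 − 3 − 1 = 173.
One-sided p = P(T_{173} < t) ≈ 0.3970.
So p ≥ 0.10.

p ≥ 0.10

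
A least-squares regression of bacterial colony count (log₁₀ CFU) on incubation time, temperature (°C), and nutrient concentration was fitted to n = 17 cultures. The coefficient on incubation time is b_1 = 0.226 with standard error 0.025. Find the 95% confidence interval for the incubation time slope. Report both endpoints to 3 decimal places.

(0.172, 0.280)

df = n − k − 1 = 17 − 3 − 1 = 13.
t* = t_{0.025, 13} = 2.160369.
Margin = t* × SE = 2.160369 × 0.025 = 0.05401.
CI: 0.226 ± 0.05401 → (0.172, 0.280).
With 95% confidence, each one-unit increase in incubation time is associated with a change of between 0.172 and 0.280 log₁₀ CFU in bacterial colony count, holding the other predictors fixed.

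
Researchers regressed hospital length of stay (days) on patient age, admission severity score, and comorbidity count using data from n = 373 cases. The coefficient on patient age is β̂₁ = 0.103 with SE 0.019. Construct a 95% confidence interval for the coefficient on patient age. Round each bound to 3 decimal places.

df = n − k − 1 = 373 − 3 − 1 = 369.
t* = t_{0.025, 369} = 1.966414.
Margin = t* × SE = 1.966414 × 0.019 = 0.03736.
CI: 0.103 ± 0.03736 → (0.066, 0.140).
With 95% confidence, each one-unit increase in patient age is associated with a change of between 0.066 and 0.140 days in hospital length of stay, holding the other predictors fixed.

(0.066, 0.140)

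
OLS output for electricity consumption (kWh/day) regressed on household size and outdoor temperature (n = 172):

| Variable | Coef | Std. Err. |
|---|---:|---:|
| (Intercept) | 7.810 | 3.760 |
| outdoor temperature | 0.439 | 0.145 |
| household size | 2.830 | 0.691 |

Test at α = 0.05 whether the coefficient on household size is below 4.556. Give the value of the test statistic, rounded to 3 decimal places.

Read off: b = 2.830, SE = 0.691 for household size.
H₀: β₁ = 4.556 vs H₁: β₁ < 4.556.
t = (2.830 − 4.556) / 0.691 = -2.498.
df = n − k − 1 = 172 − 2 − 1 = 169.
One-sided p ≈ 0.0067, which is < 0.05, so reject H₀.
There is evidence that the true slope on household size is below 4.556 kWh/day per unit, holding the other predictors fixed.

t = -2.498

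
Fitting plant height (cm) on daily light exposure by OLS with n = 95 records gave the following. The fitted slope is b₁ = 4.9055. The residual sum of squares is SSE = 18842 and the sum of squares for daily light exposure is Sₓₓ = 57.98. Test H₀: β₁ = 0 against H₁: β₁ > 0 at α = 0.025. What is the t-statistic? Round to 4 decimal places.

MSE = SSE/(n − 2) = 18842/93 = 202.602.
SE(b₁) = √(MSE/Sₓₓ) = √(202.602/57.98) = 1.86932.
t = 4.9055 / 1.86932 = 2.6242.
df = n − 2 = 93.
One-sided p ≈ 0.0051, which is < 0.025, so reject H₀.
There is evidence that the true slope on daily light exposure is positive.

t = 2.6242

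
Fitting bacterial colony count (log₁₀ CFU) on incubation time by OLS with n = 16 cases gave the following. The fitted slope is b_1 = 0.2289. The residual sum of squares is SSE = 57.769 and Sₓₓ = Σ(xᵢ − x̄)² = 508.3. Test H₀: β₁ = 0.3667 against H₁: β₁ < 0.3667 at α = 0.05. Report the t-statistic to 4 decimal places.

t = -1.5294

MSE = SSE/(n − 2) = 57.769/14 = 4.12636.
SE(b_1) = √(MSE/Sₓₓ) = √(4.12636/508.3) = 0.0900997.
t = (0.2289 − 0.3667) / 0.0900997 = -1.5294.
df = n − 2 = 14.
One-sided p ≈ 0.0742, which is ≥ 0.05, so fail to reject H₀.
The data do not give significant evidence that the true slope on incubation time is below 0.3667 log₁₀ CFU per unit.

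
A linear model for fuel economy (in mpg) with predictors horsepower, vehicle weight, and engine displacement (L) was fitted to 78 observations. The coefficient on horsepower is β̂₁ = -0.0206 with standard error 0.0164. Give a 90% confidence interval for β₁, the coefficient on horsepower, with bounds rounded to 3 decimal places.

(-0.048, 0.007)

df = n − k − 1 = 78 − 3 − 1 = 74.
t* = t_{0.05, 74} = 1.665707.
Margin = t* × SE = 1.665707 × 0.0164 = 0.02732.
CI: -0.0206 ± 0.02732 → (-0.048, 0.007).
With 90% confidence, each one-unit increase in horsepower is associated with a change of between -0.048 and 0.007 mpg in fuel economy, holding the other predictors fixed.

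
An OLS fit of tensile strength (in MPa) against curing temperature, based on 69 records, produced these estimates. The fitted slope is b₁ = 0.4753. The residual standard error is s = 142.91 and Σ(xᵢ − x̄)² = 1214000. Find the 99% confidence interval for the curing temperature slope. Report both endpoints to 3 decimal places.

(0.131, 0.819)

SE(b₁) = s/√Sₓₓ = 142.91/√1214000 = 0.129704.
df = n − 2 = 67.
t* = t_{0.005, 67} = 2.65122.
Margin = t* × SE = 2.65122 × 0.129704 = 0.34387.
CI: 0.4753 ± 0.34387 → (0.131, 0.819).
With 99% confidence, each one-unit increase in curing temperature is associated with a change of between 0.131 and 0.819 MPa in tensile strength.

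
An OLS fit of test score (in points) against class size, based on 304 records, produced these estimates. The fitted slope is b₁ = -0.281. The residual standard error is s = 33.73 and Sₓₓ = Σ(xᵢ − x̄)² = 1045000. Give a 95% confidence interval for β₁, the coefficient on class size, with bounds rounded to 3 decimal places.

(-0.346, -0.216)

SE(b₁) = s/√Sₓₓ = 33.73/√1045000 = 0.0329958.
df = n − 2 = 302.
t* = t_{0.025, 302} = 1.96785.
Margin = t* × SE = 1.96785 × 0.0329958 = 0.06493.
CI: -0.281 ± 0.06493 → (-0.346, -0.216).
With 95% confidence, each one-unit increase in class size is associated with a change of between -0.346 and -0.216 points in test score.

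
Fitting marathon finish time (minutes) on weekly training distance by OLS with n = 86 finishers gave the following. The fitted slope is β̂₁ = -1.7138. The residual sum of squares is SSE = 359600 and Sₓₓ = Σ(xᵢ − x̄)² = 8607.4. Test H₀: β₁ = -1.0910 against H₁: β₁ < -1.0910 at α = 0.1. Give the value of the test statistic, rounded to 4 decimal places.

MSE = SSE/(n − 2) = 359600/84 = 4280.95.
SE(β̂₁) = √(MSE/Sₓₓ) = √(4280.95/8607.4) = 0.705236.
t = (-1.7138 − (-1.0910)) / 0.705236 = -0.8831.
df = n − 2 = 84.
One-sided p ≈ 0.1898, which is ≥ 0.1, so fail to reject H₀.
The data do not give significant evidence that the true slope on weekly training distance is below -1.0910 minutes per unit.

t = -0.8831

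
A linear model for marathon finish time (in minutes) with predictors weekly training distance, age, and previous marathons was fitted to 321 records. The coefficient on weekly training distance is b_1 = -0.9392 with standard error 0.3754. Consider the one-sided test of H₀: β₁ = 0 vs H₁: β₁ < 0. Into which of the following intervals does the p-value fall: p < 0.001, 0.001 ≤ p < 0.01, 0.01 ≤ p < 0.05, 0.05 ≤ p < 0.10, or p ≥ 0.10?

t = -0.9392 / 0.3754 = -2.502.
df = n − k − 1 = 321 − 3 − 1 = 317.
One-sided p = P(T_{317} < t) ≈ 0.0064.
So 0.001 ≤ p < 0.01.

0.001 ≤ p < 0.01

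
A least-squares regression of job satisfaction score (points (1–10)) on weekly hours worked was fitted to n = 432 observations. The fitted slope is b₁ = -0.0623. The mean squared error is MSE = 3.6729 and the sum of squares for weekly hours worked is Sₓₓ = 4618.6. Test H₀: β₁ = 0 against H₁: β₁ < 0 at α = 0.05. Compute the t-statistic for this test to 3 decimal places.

SE(b₁) = √(MSE/Sₓₓ) = √(3.6729/4618.6) = 0.0282.
t = -0.0623 / 0.0282 = -2.209.
df = n − 2 = 430.
One-sided p ≈ 0.0138, which is < 0.05, so reject H₀.
There is evidence that the true slope on weekly hours worked is negative.

t = -2.209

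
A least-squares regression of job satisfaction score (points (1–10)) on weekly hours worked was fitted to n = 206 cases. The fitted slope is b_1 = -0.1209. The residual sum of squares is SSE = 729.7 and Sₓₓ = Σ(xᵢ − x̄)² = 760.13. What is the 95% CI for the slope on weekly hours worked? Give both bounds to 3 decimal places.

MSE = SSE/(n − 2) = 729.7/204 = 3.57696.
SE(b_1) = √(MSE/Sₓₓ) = √(3.57696/760.13) = 0.0685983.
df = n − 2 = 204.
t* = t_{0.025, 204} = 1.971661.
Margin = t* × SE = 1.971661 × 0.0685983 = 0.13525.
CI: -0.1209 ± 0.13525 → (-0.256, 0.014).
With 95% confidence, each one-unit increase in weekly hours worked is associated with a change of between -0.256 and 0.014 points (1–10) in job satisfaction score.

(-0.256, 0.014)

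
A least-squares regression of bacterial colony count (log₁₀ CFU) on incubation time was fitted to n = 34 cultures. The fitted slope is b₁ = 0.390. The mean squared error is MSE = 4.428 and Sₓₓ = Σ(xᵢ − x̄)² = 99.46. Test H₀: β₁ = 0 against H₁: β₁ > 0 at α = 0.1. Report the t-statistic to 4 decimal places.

t = 1.8484

SE(b₁) = √(MSE/Sₓₓ) = √(4.428/99.46) = 0.210999.
t = 0.390 / 0.210999 = 1.8484.
df = n − 2 = 32.
One-sided p ≈ 0.0369, which is < 0.1, so reject H₀.
There is evidence that the true slope on incubation time is positive.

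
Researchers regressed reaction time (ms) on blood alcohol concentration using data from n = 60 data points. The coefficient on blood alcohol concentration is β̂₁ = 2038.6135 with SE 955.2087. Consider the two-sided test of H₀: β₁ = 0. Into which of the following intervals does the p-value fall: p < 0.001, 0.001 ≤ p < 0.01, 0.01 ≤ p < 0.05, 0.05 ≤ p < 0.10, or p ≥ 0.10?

0.01 ≤ p < 0.05

t = 2038.6135 / 955.2087 = 2.134.
df = n − 2 = 60 − 2 = 58.
Two-sided p = 2·P(T_{58} > |t|) ≈ 0.0371.
So 0.01 ≤ p < 0.05.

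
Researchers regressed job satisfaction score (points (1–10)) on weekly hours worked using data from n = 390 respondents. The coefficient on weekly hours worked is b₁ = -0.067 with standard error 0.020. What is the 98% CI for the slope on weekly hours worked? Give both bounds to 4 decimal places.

df = n − 2 = 390 − 2 = 388.
t* = t_{0.01, 388} = 2.335997.
Margin = t* × SE = 2.335997 × 0.020 = 0.046720.
CI: -0.067 ± 0.046720 → (-0.1137, -0.0203).
With 98% confidence, each one-unit increase in weekly hours worked is associated with a change of between -0.1137 and -0.0203 points (1–10) in job satisfaction score.

(-0.1137, -0.0203)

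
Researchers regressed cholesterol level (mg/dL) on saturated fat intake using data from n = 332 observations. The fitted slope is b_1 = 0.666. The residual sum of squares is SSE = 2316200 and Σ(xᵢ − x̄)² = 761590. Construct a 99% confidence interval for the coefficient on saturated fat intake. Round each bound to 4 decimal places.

MSE = SSE/(n − 2) = 2316200/330 = 7018.79.
SE(b_1) = √(MSE/Sₓₓ) = √(7018.79/761590) = 0.0959998.
df = n − 2 = 330.
t* = t_{0.005, 330} = 2.590809.
Margin = t* × SE = 2.590809 × 0.0959998 = 0.248717.
CI: 0.666 ± 0.248717 → (0.4173, 0.9147).
With 99% confidence, each one-unit increase in saturated fat intake is associated with a change of between 0.4173 and 0.9147 mg/dL in cholesterol level.

(0.4173, 0.9147)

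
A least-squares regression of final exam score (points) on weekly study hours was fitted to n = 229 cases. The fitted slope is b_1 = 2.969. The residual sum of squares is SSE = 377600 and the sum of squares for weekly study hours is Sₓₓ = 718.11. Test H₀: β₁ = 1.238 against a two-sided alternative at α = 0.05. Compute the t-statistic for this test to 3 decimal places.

MSE = SSE/(n − 2) = 377600/227 = 1663.44.
SE(b_1) = √(MSE/Sₓₓ) = √(1663.44/718.11) = 1.52198.
t = (2.969 − 1.238) / 1.52198 = 1.137.
df = n − 2 = 227.
Two-sided p ≈ 0.2566, which is ≥ 0.05, so fail to reject H₀.
The data are consistent with a true slope of 1.238 points per unit of weekly study hours.

t = 1.137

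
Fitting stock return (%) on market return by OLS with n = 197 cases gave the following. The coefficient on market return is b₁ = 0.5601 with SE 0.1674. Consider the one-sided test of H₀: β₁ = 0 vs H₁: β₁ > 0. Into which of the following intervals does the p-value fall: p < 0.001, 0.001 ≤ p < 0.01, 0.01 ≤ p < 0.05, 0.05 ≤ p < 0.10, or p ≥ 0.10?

p < 0.001

t = 0.5601 / 0.1674 = 3.346.
df = n − 2 = 197 − 2 = 195.
One-sided p = P(T_{195} > t) ≈ 0.0005.
So p < 0.001.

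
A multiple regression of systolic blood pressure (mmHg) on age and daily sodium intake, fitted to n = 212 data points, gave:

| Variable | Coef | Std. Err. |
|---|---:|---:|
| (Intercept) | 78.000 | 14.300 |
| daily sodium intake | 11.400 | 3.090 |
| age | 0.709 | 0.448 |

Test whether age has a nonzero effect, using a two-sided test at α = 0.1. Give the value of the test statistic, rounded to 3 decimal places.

Read off: b = 0.709, SE = 0.448 for age.
H₀: β₁ = 0 vs H₁: β₁ ≠ 0.
t = 0.709 / 0.448 = 1.583.
df = n − k − 1 = 212 − 2 − 1 = 209.
Two-sided p ≈ 0.1150, which is ≥ 0.1, so fail to reject H₀.
The data do not give significant evidence of an association between age and systolic blood pressure, after adjusting for the other predictors.

t = 1.583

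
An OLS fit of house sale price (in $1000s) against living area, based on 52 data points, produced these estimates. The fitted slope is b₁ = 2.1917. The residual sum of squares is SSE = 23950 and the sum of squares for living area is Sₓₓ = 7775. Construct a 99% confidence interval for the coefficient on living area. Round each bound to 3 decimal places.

(1.527, 2.856)

MSE = SSE/(n − 2) = 23950/50 = 479.
SE(b₁) = √(MSE/Sₓₓ) = √(479/7775) = 0.248209.
df = n − 2 = 50.
t* = t_{0.005, 50} = 2.677793.
Margin = t* × SE = 2.677793 × 0.248209 = 0.66465.
CI: 2.1917 ± 0.66465 → (1.527, 2.856).
With 99% confidence, each one-unit increase in living area is associated with a change of between 1.527 and 2.856 $1000s in house sale price.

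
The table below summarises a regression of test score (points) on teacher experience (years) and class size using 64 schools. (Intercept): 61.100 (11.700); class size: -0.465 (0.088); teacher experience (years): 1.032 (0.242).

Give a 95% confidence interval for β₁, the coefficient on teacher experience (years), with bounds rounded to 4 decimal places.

Read off: b = 1.032, SE = 0.242 for teacher experience (years).
df = n − k − 1 = 64 − 2 − 1 = 61.
t* = t_{0.025, 61} = 1.999624.
Margin = t* × SE = 1.999624 × 0.242 = 0.483909.
CI: 1.032 ± 0.483909 → (0.5481, 1.5159).

(0.5481, 1.5159)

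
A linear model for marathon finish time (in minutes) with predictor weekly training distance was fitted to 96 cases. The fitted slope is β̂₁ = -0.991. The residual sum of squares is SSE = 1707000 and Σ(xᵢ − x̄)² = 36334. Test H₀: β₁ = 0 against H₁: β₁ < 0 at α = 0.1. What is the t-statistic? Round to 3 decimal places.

MSE = SSE/(n − 2) = 1707000/94 = 18159.6.
SE(β̂₁) = √(MSE/Sₓₓ) = √(18159.6/36334) = 0.706962.
t = -0.991 / 0.706962 = -1.402.
df = n − 2 = 94.
One-sided p ≈ 0.0821, which is < 0.1, so reject H₀.
There is evidence that the true slope on weekly training distance is negative.

t = -1.402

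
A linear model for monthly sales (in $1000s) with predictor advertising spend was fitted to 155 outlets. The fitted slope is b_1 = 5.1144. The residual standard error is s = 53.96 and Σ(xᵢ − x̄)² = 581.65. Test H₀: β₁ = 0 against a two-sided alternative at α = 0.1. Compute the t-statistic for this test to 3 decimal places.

t = 2.286

SE(b_1) = s/√Sₓₓ = 53.96/√581.65 = 2.23739.
t = 5.1144 / 2.23739 = 2.286.
df = n − 2 = 153.
Two-sided p ≈ 0.0236, which is < 0.1, so reject H₀.
There is evidence that advertising spend is associated with monthly sales.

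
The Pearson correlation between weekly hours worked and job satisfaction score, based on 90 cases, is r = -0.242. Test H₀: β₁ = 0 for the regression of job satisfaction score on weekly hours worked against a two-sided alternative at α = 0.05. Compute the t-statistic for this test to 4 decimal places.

t = r·√(n − 2)/√(1 − r²) = -0.242·√88/√0.941436 = -2.3397.
df = n − 2 = 88.
Two-sided p ≈ 0.0216, which is < 0.05, so reject H₀.
There is evidence of a linear association between weekly hours worked and job satisfaction score.

t = -2.3397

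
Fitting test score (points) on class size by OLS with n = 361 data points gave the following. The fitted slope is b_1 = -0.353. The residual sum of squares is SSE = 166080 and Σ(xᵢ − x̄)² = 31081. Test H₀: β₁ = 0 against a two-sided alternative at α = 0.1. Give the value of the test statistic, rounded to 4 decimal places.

t = -2.8934

MSE = SSE/(n − 2) = 166080/359 = 462.618.
SE(b_1) = √(MSE/Sₓₓ) = √(462.618/31081) = 0.122001.
t = -0.353 / 0.122001 = -2.8934.
df = n − 2 = 359.
Two-sided p ≈ 0.0040, which is < 0.1, so reject H₀.
There is evidence that class size is associated with test score.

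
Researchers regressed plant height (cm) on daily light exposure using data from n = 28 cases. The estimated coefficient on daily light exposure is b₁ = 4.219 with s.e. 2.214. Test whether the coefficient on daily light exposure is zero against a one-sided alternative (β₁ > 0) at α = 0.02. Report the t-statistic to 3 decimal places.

t = 1.906

H₀: β₁ = 0 vs H₁: β₁ > 0.
t = (b₁ − β₁⁰)/SE = 4.219 / 2.214 = 1.906.
df = n − 2 = 28 − 2 = 26.
One-sided p ≈ 0.0339, which is ≥ 0.02, so fail to reject H₀.
The data do not give significant evidence that the true slope on daily light exposure is positive.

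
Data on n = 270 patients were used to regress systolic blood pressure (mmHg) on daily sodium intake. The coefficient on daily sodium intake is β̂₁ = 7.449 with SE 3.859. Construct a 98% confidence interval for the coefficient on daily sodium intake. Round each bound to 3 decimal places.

df = n − 2 = 270 − 2 = 268.
t* = t_{0.01, 268} = 2.340342.
Margin = t* × SE = 2.340342 × 3.859 = 9.03138.
CI: 7.449 ± 9.03138 → (-1.582, 16.480).
With 98% confidence, each one-unit increase in daily sodium intake is associated with a change of between -1.582 and 16.480 mmHg in systolic blood pressure.

(-1.582, 16.480)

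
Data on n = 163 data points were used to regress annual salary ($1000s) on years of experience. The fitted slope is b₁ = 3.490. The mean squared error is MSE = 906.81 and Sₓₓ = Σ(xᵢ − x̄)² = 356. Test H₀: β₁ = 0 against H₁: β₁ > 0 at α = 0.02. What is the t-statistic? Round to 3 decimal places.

t = 2.187

SE(b₁) = √(MSE/Sₓₓ) = √(906.81/356) = 1.596.
t = 3.490 / 1.596 = 2.187.
df = n − 2 = 161.
One-sided p ≈ 0.0151, which is < 0.02, so reject H₀.
There is evidence that the true slope on years of experience is positive.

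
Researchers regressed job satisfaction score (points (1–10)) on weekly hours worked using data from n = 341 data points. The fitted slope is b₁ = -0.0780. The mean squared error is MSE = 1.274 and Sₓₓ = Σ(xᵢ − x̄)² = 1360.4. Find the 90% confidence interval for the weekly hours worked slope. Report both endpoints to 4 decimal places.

SE(b₁) = √(MSE/Sₓₓ) = √(1.274/1360.4) = 0.0306021.
df = n − 2 = 339.
t* = t_{0.05, 339} = 1.649361.
Margin = t* × SE = 1.649361 × 0.0306021 = 0.050474.
CI: -0.0780 ± 0.050474 → (-0.1285, -0.0275).
With 90% confidence, each one-unit increase in weekly hours worked is associated with a change of between -0.1285 and -0.0275 points (1–10) in job satisfaction score.

(-0.1285, -0.0275)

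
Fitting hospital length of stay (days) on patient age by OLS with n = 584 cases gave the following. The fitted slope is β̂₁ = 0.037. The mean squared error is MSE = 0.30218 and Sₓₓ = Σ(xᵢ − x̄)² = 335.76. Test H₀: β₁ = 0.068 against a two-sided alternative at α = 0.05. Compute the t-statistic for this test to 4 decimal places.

t = -1.0333

SE(β̂₁) = √(MSE/Sₓₓ) = √(0.30218/335.76) = 0.0299998.
t = (0.037 − 0.068) / 0.0299998 = -1.0333.
df = n − 2 = 582.
Two-sided p ≈ 0.3019, which is ≥ 0.05, so fail to reject H₀.
The data are consistent with a true slope of 0.068 days per unit of patient age.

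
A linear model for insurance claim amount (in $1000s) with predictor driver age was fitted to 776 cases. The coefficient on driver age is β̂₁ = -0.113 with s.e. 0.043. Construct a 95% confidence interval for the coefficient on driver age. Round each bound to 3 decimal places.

df = n − 2 = 776 − 2 = 774.
t* = t_{0.025, 774} = 1.963034.
Margin = t* × SE = 1.963034 × 0.043 = 0.08441.
CI: -0.113 ± 0.08441 → (-0.197, -0.029).
With 95% confidence, each one-unit increase in driver age is associated with a change of between -0.197 and -0.029 $1000s in insurance claim amount.

(-0.197, -0.029)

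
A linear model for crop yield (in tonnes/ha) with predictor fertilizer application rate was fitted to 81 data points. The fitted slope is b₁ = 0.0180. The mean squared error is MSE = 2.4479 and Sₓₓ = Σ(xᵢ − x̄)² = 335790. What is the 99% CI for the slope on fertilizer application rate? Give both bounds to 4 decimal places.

SE(b₁) = √(MSE/Sₓₓ) = √(2.4479/335790) = 0.00269999.
df = n − 2 = 79.
t* = t_{0.005, 79} = 2.639505.
Margin = t* × SE = 2.639505 × 0.00269999 = 0.007127.
CI: 0.0180 ± 0.007127 → (0.0109, 0.0251).
With 99% confidence, each one-unit increase in fertilizer application rate is associated with a change of between 0.0109 and 0.0251 tonnes/ha in crop yield.

(0.0109, 0.0251)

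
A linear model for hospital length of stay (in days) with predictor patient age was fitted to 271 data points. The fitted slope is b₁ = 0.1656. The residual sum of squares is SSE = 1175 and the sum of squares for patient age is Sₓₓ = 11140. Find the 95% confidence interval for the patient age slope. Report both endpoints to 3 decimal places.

MSE = SSE/(n − 2) = 1175/269 = 4.36803.
SE(b₁) = √(MSE/Sₓₓ) = √(4.36803/11140) = 0.0198016.
df = n − 2 = 269.
t* = t_{0.025, 269} = 1.968822.
Margin = t* × SE = 1.968822 × 0.0198016 = 0.03899.
CI: 0.1656 ± 0.03899 → (0.127, 0.205).
With 95% confidence, each one-unit increase in patient age is associated with a change of between 0.127 and 0.205 days in hospital length of stay.

(0.127, 0.205)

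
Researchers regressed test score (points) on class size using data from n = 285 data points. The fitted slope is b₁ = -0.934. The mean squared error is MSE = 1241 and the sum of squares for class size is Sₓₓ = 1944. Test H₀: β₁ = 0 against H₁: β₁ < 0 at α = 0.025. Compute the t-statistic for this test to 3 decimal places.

SE(b₁) = √(MSE/Sₓₓ) = √(1241/1944) = 0.798983.
t = -0.934 / 0.798983 = -1.169.
df = n − 2 = 283.
One-sided p ≈ 0.1217, which is ≥ 0.025, so fail to reject H₀.
The data do not give significant evidence that the true slope on class size is negative.

t = -1.169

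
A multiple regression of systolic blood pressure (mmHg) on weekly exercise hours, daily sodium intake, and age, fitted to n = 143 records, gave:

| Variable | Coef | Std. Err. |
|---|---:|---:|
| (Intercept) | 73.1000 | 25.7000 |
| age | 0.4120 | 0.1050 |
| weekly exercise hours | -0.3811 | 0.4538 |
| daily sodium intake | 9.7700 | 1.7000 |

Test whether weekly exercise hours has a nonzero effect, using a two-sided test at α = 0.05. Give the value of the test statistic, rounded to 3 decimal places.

t = -0.840

Read off: b = -0.3811, SE = 0.4538 for weekly exercise hours.
H₀: β₁ = 0 vs H₁: β₁ ≠ 0.
t = -0.3811 / 0.4538 = -0.840.
df = n − k − 1 = 143 − 3 − 1 = 139.
Two-sided p ≈ 0.4025, which is ≥ 0.05, so fail to reject H₀.
The data do not give significant evidence of an association between weekly exercise hours and systolic blood pressure, after adjusting for the other predictors.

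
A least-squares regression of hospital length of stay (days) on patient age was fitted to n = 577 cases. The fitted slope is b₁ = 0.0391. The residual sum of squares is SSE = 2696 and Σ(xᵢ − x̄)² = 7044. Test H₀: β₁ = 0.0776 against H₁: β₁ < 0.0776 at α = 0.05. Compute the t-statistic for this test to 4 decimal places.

t = -1.4923

MSE = SSE/(n − 2) = 2696/575 = 4.6887.
SE(b₁) = √(MSE/Sₓₓ) = √(4.6887/7044) = 0.0257998.
t = (0.0391 − 0.0776) / 0.0257998 = -1.4923.
df = n − 2 = 575.
One-sided p ≈ 0.0681, which is ≥ 0.05, so fail to reject H₀.
The data do not give significant evidence that the true slope on patient age is below 0.0776 days per unit.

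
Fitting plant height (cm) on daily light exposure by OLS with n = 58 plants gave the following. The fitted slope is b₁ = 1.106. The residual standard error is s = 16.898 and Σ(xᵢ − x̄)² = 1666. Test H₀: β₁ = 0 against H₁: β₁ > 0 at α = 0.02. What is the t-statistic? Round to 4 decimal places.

t = 2.6715

SE(b₁) = s/√Sₓₓ = 16.898/√1666 = 0.413998.
t = 1.106 / 0.413998 = 2.6715.
df = n − 2 = 56.
One-sided p ≈ 0.0049, which is < 0.02, so reject H₀.
There is evidence that the true slope on daily light exposure is positive.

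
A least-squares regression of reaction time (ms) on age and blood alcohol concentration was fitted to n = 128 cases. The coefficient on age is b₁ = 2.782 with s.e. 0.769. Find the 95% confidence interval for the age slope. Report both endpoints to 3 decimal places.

df = n − k − 1 = 128 − 2 − 1 = 125.
t* = t_{0.025, 125} = 1.979124.
Margin = t* × SE = 1.979124 × 0.769 = 1.52195.
CI: 2.782 ± 1.52195 → (1.260, 4.304).
With 95% confidence, each one-unit increase in age is associated with a change of between 1.260 and 4.304 ms in reaction time, holding the other predictors fixed.

(1.260, 4.304)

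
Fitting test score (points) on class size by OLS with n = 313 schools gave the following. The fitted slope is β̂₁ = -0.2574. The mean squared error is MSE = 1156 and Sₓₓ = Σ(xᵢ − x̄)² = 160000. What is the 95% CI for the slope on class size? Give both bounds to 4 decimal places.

(-0.4246, -0.0902)

SE(β̂₁) = √(MSE/Sₓₓ) = √(1156/160000) = 0.085.
df = n − 2 = 311.
t* = t_{0.025, 311} = 1.967621.
Margin = t* × SE = 1.967621 × 0.085 = 0.167248.
CI: -0.2574 ± 0.167248 → (-0.4246, -0.0902).
With 95% confidence, each one-unit increase in class size is associated with a change of between -0.4246 and -0.0902 points in test score.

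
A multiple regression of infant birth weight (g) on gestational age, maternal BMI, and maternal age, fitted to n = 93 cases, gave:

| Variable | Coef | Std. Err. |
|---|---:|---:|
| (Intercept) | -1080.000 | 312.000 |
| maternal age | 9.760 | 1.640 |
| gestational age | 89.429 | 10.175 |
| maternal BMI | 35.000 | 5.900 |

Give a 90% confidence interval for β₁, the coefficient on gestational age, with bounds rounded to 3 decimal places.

(72.517, 106.341)

Read off: b = 89.429, SE = 10.175 for gestational age.
df = n − k − 1 = 93 − 3 − 1 = 89.
t* = t_{0.05, 89} = 1.662155.
Margin = t* × SE = 1.662155 × 10.175 = 16.91243.
CI: 89.429 ± 16.91243 → (72.517, 106.341).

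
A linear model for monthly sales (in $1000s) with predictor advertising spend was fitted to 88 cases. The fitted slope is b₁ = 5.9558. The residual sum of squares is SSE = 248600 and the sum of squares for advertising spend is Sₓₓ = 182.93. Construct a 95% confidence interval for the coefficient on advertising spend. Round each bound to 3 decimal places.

MSE = SSE/(n − 2) = 248600/86 = 2890.7.
SE(b₁) = √(MSE/Sₓₓ) = √(2890.7/182.93) = 3.9752.
df = n − 2 = 86.
t* = t_{0.025, 86} = 1.987934.
Margin = t* × SE = 1.987934 × 3.9752 = 7.90243.
CI: 5.9558 ± 7.90243 → (-1.947, 13.858).
With 95% confidence, each one-unit increase in advertising spend is associated with a change of between -1.947 and 13.858 $1000s in monthly sales.

(-1.947, 13.858)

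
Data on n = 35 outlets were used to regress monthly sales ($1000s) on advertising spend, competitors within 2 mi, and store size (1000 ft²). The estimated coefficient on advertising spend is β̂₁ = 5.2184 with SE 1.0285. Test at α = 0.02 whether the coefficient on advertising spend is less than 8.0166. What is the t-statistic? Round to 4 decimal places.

t = -2.7207

H₀: β₁ = 8.0166 vs H₁: β₁ < 8.0166.
t = (β̂₁ − β₁⁰)/SE = (5.2184 − 8.0166) / 1.0285 = -2.7207.
df = n − k − 1 = 35 − 3 − 1 = 31.
One-sided p ≈ 0.0053, which is < 0.02, so reject H₀.
There is evidence that the true slope on advertising spend is below 8.0166 $1000s per unit, holding the other predictors fixed.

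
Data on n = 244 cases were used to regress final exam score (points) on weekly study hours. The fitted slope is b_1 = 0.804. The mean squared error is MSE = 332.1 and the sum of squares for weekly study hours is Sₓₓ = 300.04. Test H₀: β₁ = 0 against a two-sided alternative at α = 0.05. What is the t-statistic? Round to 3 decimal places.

t = 0.764

SE(b_1) = √(MSE/Sₓₓ) = √(332.1/300.04) = 1.05207.
t = 0.804 / 1.05207 = 0.764.
df = n − 2 = 242.
Two-sided p ≈ 0.4455, which is ≥ 0.05, so fail to reject H₀.
The data do not give significant evidence of an association between weekly study hours and final exam score.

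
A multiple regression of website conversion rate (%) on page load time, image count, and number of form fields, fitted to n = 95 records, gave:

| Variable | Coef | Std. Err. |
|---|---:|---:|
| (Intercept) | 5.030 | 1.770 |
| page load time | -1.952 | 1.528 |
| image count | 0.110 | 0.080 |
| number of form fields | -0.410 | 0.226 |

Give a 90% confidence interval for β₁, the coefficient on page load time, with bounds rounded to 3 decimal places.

Read off: b = -1.952, SE = 1.528 for page load time.
df = n − k − 1 = 95 − 3 − 1 = 91.
t* = t_{0.05, 91} = 1.661771.
Margin = t* × SE = 1.661771 × 1.528 = 2.53919.
CI: -1.952 ± 2.53919 → (-4.491, 0.587).

(-4.491, 0.587)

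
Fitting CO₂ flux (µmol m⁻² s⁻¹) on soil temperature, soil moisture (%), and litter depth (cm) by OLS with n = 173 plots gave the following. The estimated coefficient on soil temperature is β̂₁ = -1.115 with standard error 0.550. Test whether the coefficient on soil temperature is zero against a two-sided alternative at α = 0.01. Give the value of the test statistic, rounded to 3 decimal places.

H₀: β₁ = 0 vs H₁: β₁ ≠ 0.
t = (β̂₁ − β₁⁰)/SE = -1.115 / 0.550 = -2.027.
df = n − k − 1 = 173 − 3 − 1 = 169.
Two-sided p ≈ 0.0442, which is ≥ 0.01, so fail to reject H₀.
The data do not give significant evidence of an association between soil temperature and CO₂ flux, after adjusting for the other predictors.

t = -2.027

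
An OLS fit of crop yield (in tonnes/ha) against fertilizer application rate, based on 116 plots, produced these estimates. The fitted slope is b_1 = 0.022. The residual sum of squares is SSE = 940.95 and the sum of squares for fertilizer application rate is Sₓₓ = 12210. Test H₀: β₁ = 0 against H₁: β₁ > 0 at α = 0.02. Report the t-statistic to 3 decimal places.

MSE = SSE/(n − 2) = 940.95/114 = 8.25395.
SE(b_1) = √(MSE/Sₓₓ) = √(8.25395/12210) = 0.026.
t = 0.022 / 0.026 = 0.846.
df = n − 2 = 114.
One-sided p ≈ 0.1996, which is ≥ 0.02, so fail to reject H₀.
The data do not give significant evidence that the true slope on fertilizer application rate is positive.

t = 0.846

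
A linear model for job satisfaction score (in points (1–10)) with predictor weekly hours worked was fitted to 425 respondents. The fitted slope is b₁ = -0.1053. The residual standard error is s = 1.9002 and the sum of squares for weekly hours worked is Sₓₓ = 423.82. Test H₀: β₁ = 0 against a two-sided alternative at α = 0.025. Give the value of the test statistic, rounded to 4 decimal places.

t = -1.1408

SE(b₁) = s/√Sₓₓ = 1.9002/√423.82 = 0.0923015.
t = -0.1053 / 0.0923015 = -1.1408.
df = n − 2 = 423.
Two-sided p ≈ 0.2546, which is ≥ 0.025, so fail to reject H₀.
The data do not give significant evidence of an association between weekly hours worked and job satisfaction score.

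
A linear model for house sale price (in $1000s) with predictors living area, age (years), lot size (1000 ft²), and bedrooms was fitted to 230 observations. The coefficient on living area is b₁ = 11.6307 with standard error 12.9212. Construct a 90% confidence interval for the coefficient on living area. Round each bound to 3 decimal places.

df = n − k − 1 = 230 − 4 − 1 = 225.
t* = t_{0.05, 225} = 1.651654.
Margin = t* × SE = 1.651654 × 12.9212 = 21.34135.
CI: 11.6307 ± 21.34135 → (-9.711, 32.972).
With 90% confidence, each one-unit increase in living area is associated with a change of between -9.711 and 32.972 $1000s in house sale price, holding the other predictors fixed.

(-9.711, 32.972)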